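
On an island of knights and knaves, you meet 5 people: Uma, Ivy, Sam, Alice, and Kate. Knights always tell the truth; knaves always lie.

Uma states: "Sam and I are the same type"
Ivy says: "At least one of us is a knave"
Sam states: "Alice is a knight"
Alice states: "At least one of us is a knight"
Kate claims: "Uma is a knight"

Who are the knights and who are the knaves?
Uma is a knave.
Ivy is a knight.
Sam is a knight.
Alice is a knight.
Kate is a knave.

Verification:
- Uma (knave) says "Sam and I are the same type" - this is FALSE (a lie) because Uma is a knave and Sam is a knight.
- Ivy (knight) says "At least one of us is a knave" - this is TRUE because Uma and Kate are knaves.
- Sam (knight) says "Alice is a knight" - this is TRUE because Alice is a knight.
- Alice (knight) says "At least one of us is a knight" - this is TRUE because Ivy, Sam, and Alice are knights.
- Kate (knave) says "Uma is a knight" - this is FALSE (a lie) because Uma is a knave.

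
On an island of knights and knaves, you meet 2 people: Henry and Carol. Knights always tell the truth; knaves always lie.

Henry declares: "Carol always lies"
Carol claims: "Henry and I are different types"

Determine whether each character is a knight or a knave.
Henry is a knave.
Carol is a knight.

Verification:
- Henry (knave) says "Carol always lies" - this is FALSE (a lie) because Carol is a knight.
- Carol (knight) says "Henry and I are different types" - this is TRUE because Carol is a knight and Henry is a knave.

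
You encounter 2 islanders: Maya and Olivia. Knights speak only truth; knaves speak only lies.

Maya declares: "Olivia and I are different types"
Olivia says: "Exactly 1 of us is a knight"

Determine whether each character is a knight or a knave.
Maya is a knave.
Olivia is a knave.

Verification:
- Maya (knave) says "Olivia and I are different types" - this is FALSE (a lie) because Maya is a knave and Olivia is a knave.
- Olivia (knave) says "Exactly 1 of us is a knight" - this is FALSE (a lie) because there are 0 knights.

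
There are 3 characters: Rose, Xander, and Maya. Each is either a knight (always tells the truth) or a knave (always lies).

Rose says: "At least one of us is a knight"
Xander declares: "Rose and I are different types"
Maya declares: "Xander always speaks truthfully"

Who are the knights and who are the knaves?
Rose is a knave.
Xander is a knave.
Maya is a knave.

Verification:
- Rose (knave) says "At least one of us is a knight" - this is FALSE (a lie) because no one is a knight.
- Xander (knave) says "Rose and I are different types" - this is FALSE (a lie) because Xander is a knave and Rose is a knave.
- Maya (knave) says "Xander always speaks truthfully" - this is FALSE (a lie) because Xander is a knave.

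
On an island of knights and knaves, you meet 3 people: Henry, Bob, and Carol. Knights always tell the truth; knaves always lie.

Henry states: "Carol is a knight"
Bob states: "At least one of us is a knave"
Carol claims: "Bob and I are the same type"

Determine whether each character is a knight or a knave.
Henry is a knave.
Bob is a knight.
Carol is a knave.

Verification:
- Henry (knave) says "Carol is a knight" - this is FALSE (a lie) because Carol is a knave.
- Bob (knight) says "At least one of us is a knave" - this is TRUE because Henry and Carol are knaves.
- Carol (knave) says "Bob and I are the same type" - this is FALSE (a lie) because Carol is a knave and Bob is a knight.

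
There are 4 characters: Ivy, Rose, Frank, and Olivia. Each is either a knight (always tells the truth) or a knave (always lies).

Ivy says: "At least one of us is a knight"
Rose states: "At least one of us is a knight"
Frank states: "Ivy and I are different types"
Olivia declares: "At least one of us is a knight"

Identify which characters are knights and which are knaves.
Ivy is a knave.
Rose is a knave.
Frank is a knave.
Olivia is a knave.

Verification:
- Ivy (knave) says "At least one of us is a knight" - this is FALSE (a lie) because no one is a knight.
- Rose (knave) says "At least one of us is a knight" - this is FALSE (a lie) because no one is a knight.
- Frank (knave) says "Ivy and I are different types" - this is FALSE (a lie) because Frank is a knave and Ivy is a knave.
- Olivia (knave) says "At least one of us is a knight" - this is FALSE (a lie) because no one is a knight.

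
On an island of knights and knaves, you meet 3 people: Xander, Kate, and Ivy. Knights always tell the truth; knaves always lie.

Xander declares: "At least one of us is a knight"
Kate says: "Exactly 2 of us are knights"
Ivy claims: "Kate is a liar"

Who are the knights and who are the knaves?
Xander is a knight.
Kate is a knight.
Ivy is a knave.

Verification:
- Xander (knight) says "At least one of us is a knight" - this is TRUE because Xander and Kate are knights.
- Kate (knight) says "Exactly 2 of us are knights" - this is TRUE because there are 2 knights.
- Ivy (knave) says "Kate is a liar" - this is FALSE (a lie) because Kate is a knight.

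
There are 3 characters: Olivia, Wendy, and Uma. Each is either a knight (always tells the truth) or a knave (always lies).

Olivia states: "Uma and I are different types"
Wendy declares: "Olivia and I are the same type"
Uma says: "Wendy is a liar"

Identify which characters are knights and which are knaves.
Olivia is a knight.
Wendy is a knight.
Uma is a knave.

Verification:
- Olivia (knight) says "Uma and I are different types" - this is TRUE because Olivia is a knight and Uma is a knave.
- Wendy (knight) says "Olivia and I are the same type" - this is TRUE because Wendy is a knight and Olivia is a knight.
- Uma (knave) says "Wendy is a liar" - this is FALSE (a lie) because Wendy is a knight.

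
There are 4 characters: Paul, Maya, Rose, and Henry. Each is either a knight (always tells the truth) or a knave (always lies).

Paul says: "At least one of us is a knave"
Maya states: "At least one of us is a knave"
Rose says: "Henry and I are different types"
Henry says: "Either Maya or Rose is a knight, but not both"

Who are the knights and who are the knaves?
Paul is a knight.
Maya is a knight.
Rose is a knight.
Henry is a knave.

Verification:
- Paul (knight) says "At least one of us is a knave" - this is TRUE because Henry is a knave.
- Maya (knight) says "At least one of us is a knave" - this is TRUE because Henry is a knave.
- Rose (knight) says "Henry and I are different types" - this is TRUE because Rose is a knight and Henry is a knave.
- Henry (knave) says "Either Maya or Rose is a knight, but not both" - this is FALSE (a lie) because Maya is a knight and Rose is a knight.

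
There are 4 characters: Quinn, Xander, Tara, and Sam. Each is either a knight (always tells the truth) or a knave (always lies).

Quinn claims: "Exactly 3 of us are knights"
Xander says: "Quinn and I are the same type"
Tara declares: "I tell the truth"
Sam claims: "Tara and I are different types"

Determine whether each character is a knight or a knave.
Quinn is a knight.
Xander is a knight.
Tara is a knave.
Sam is a knight.

Verification:
- Quinn (knight) says "Exactly 3 of us are knights" - this is TRUE because there are 3 knights.
- Xander (knight) says "Quinn and I are the same type" - this is TRUE because Xander is a knight and Quinn is a knight.
- Tara (knave) says "I tell the truth" - this is FALSE (a lie) because Tara is a knave.
- Sam (knight) says "Tara and I are different types" - this is TRUE because Sam is a knight and Tara is a knave.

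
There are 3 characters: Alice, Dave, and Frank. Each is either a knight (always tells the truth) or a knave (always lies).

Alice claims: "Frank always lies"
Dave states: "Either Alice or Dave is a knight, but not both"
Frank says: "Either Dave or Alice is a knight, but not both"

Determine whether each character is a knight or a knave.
Alice is a knave.
Dave is a knight.
Frank is a knight.

Verification:
- Alice (knave) says "Frank always lies" - this is FALSE (a lie) because Frank is a knight.
- Dave (knight) says "Either Alice or Dave is a knight, but not both" - this is TRUE because Alice is a knave and Dave is a knight.
- Frank (knight) says "Either Dave or Alice is a knight, but not both" - this is TRUE because Dave is a knight and Alice is a knave.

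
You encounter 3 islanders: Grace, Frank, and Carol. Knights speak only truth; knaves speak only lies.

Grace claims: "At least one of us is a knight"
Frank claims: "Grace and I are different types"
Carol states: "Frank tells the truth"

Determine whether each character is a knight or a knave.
Grace is a knave.
Frank is a knave.
Carol is a knave.

Verification:
- Grace (knave) says "At least one of us is a knight" - this is FALSE (a lie) because no one is a knight.
- Frank (knave) says "Grace and I are different types" - this is FALSE (a lie) because Frank is a knave and Grace is a knave.
- Carol (knave) says "Frank tells the truth" - this is FALSE (a lie) because Frank is a knave.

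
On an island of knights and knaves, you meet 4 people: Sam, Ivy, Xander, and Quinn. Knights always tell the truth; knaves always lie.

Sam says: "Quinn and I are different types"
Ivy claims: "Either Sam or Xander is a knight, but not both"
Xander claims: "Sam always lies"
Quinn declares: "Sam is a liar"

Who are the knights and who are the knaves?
Sam is a knight.
Ivy is a knight.
Xander is a knave.
Quinn is a knave.

Verification:
- Sam (knight) says "Quinn and I are different types" - this is TRUE because Sam is a knight and Quinn is a knave.
- Ivy (knight) says "Either Sam or Xander is a knight, but not both" - this is TRUE because Sam is a knight and Xander is a knave.
- Xander (knave) says "Sam always lies" - this is FALSE (a lie) because Sam is a knight.
- Quinn (knave) says "Sam is a liar" - this is FALSE (a lie) because Sam is a knight.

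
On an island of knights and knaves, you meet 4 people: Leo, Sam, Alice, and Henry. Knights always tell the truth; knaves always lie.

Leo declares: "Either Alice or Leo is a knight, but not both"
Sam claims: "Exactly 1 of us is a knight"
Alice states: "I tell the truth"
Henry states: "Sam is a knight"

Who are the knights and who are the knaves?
Leo is a knave.
Sam is a knave.
Alice is a knave.
Henry is a knave.

Verification:
- Leo (knave) says "Either Alice or Leo is a knight, but not both" - this is FALSE (a lie) because Alice is a knave and Leo is a knave.
- Sam (knave) says "Exactly 1 of us is a knight" - this is FALSE (a lie) because there are 0 knights.
- Alice (knave) says "I tell the truth" - this is FALSE (a lie) because Alice is a knave.
- Henry (knave) says "Sam is a knight" - this is FALSE (a lie) because Sam is a knave.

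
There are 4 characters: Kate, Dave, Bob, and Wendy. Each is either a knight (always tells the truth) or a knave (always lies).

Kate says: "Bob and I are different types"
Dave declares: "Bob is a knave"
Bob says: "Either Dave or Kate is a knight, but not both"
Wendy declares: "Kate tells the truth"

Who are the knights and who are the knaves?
Kate is a knight.
Dave is a knight.
Bob is a knave.
Wendy is a knight.

Verification:
- Kate (knight) says "Bob and I are different types" - this is TRUE because Kate is a knight and Bob is a knave.
- Dave (knight) says "Bob is a knave" - this is TRUE because Bob is a knave.
- Bob (knave) says "Either Dave or Kate is a knight, but not both" - this is FALSE (a lie) because Dave is a knight and Kate is a knight.
- Wendy (knight) says "Kate tells the truth" - this is TRUE because Kate is a knight.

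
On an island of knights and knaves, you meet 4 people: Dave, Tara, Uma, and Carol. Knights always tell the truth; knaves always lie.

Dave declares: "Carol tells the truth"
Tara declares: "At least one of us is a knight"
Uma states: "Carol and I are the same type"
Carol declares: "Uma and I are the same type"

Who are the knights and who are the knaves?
Dave is a knight.
Tara is a knight.
Uma is a knight.
Carol is a knight.

Verification:
- Dave (knight) says "Carol tells the truth" - this is TRUE because Carol is a knight.
- Tara (knight) says "At least one of us is a knight" - this is TRUE because Dave, Tara, Uma, and Carol are knights.
- Uma (knight) says "Carol and I are the same type" - this is TRUE because Uma is a knight and Carol is a knight.
- Carol (knight) says "Uma and I are the same type" - this is TRUE because Carol is a knight and Uma is a knight.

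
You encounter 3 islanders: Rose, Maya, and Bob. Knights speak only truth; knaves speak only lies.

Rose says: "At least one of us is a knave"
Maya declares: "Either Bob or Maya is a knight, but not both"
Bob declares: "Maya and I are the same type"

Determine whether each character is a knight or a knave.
Rose is a knight.
Maya is a knight.
Bob is a knave.

Verification:
- Rose (knight) says "At least one of us is a knave" - this is TRUE because Bob is a knave.
- Maya (knight) says "Either Bob or Maya is a knight, but not both" - this is TRUE because Bob is a knave and Maya is a knight.
- Bob (knave) says "Maya and I are the same type" - this is FALSE (a lie) because Bob is a knave and Maya is a knight.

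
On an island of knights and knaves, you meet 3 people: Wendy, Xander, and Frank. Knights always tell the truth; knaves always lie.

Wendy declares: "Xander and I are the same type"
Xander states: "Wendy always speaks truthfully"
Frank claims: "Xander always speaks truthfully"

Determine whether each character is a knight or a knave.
Wendy is a knight.
Xander is a knight.
Frank is a knight.

Verification:
- Wendy (knight) says "Xander and I are the same type" - this is TRUE because Wendy is a knight and Xander is a knight.
- Xander (knight) says "Wendy always speaks truthfully" - this is TRUE because Wendy is a knight.
- Frank (knight) says "Xander always speaks truthfully" - this is TRUE because Xander is a knight.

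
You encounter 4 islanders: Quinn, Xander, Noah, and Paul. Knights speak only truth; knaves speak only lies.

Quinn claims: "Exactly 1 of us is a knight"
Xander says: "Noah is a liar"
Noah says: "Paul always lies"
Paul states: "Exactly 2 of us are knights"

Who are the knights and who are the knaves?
Quinn is a knave.
Xander is a knight.
Noah is a knave.
Paul is a knight.

Verification:
- Quinn (knave) says "Exactly 1 of us is a knight" - this is FALSE (a lie) because there are 2 knights.
- Xander (knight) says "Noah is a liar" - this is TRUE because Noah is a knave.
- Noah (knave) says "Paul always lies" - this is FALSE (a lie) because Paul is a knight.
- Paul (knight) says "Exactly 2 of us are knights" - this is TRUE because there are 2 knights.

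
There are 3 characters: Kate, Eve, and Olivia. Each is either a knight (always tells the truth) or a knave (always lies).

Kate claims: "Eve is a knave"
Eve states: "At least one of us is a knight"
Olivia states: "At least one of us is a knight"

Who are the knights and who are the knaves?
Kate is a knave.
Eve is a knight.
Olivia is a knight.

Verification:
- Kate (knave) says "Eve is a knave" - this is FALSE (a lie) because Eve is a knight.
- Eve (knight) says "At least one of us is a knight" - this is TRUE because Eve and Olivia are knights.
- Olivia (knight) says "At least one of us is a knight" - this is TRUE because Eve and Olivia are knights.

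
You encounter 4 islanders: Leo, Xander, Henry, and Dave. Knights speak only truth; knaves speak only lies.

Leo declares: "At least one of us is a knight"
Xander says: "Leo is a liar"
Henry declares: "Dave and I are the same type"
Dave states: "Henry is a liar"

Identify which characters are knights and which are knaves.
Leo is a knight.
Xander is a knave.
Henry is a knave.
Dave is a knight.

Verification:
- Leo (knight) says "At least one of us is a knight" - this is TRUE because Leo and Dave are knights.
- Xander (knave) says "Leo is a liar" - this is FALSE (a lie) because Leo is a knight.
- Henry (knave) says "Dave and I are the same type" - this is FALSE (a lie) because Henry is a knave and Dave is a knight.
- Dave (knight) says "Henry is a liar" - this is TRUE because Henry is a knave.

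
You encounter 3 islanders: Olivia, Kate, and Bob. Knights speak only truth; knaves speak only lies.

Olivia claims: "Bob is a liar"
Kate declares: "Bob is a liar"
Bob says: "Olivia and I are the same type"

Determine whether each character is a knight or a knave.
Olivia is a knight.
Kate is a knight.
Bob is a knave.

Verification:
- Olivia (knight) says "Bob is a liar" - this is TRUE because Bob is a knave.
- Kate (knight) says "Bob is a liar" - this is TRUE because Bob is a knave.
- Bob (knave) says "Olivia and I are the same type" - this is FALSE (a lie) because Bob is a knave and Olivia is a knight.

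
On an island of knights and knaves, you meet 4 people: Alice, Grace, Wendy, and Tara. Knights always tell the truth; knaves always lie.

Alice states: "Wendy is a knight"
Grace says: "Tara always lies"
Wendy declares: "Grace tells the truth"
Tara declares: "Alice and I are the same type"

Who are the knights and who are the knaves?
Alice is a knight.
Grace is a knight.
Wendy is a knight.
Tara is a knave.

Verification:
- Alice (knight) says "Wendy is a knight" - this is TRUE because Wendy is a knight.
- Grace (knight) says "Tara always lies" - this is TRUE because Tara is a knave.
- Wendy (knight) says "Grace tells the truth" - this is TRUE because Grace is a knight.
- Tara (knave) says "Alice and I are the same type" - this is FALSE (a lie) because Tara is a knave and Alice is a knight.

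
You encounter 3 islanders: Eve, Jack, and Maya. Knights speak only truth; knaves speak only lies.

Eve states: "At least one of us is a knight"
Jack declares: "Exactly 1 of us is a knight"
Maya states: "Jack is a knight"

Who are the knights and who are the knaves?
Eve is a knave.
Jack is a knave.
Maya is a knave.

Verification:
- Eve (knave) says "At least one of us is a knight" - this is FALSE (a lie) because no one is a knight.
- Jack (knave) says "Exactly 1 of us is a knight" - this is FALSE (a lie) because there are 0 knights.
- Maya (knave) says "Jack is a knight" - this is FALSE (a lie) because Jack is a knave.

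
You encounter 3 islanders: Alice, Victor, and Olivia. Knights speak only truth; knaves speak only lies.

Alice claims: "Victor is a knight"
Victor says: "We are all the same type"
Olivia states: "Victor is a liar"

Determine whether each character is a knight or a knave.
Alice is a knave.
Victor is a knave.
Olivia is a knight.

Verification:
- Alice (knave) says "Victor is a knight" - this is FALSE (a lie) because Victor is a knave.
- Victor (knave) says "We are all the same type" - this is FALSE (a lie) because Olivia is a knight and Alice and Victor are knaves.
- Olivia (knight) says "Victor is a liar" - this is TRUE because Victor is a knave.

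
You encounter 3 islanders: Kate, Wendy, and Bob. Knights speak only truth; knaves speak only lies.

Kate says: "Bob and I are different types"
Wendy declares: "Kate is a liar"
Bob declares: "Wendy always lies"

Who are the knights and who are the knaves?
Kate is a knave.
Wendy is a knight.
Bob is a knave.

Verification:
- Kate (knave) says "Bob and I are different types" - this is FALSE (a lie) because Kate is a knave and Bob is a knave.
- Wendy (knight) says "Kate is a liar" - this is TRUE because Kate is a knave.
- Bob (knave) says "Wendy always lies" - this is FALSE (a lie) because Wendy is a knight.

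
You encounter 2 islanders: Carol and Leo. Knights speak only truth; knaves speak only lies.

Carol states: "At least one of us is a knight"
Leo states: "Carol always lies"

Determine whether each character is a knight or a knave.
Carol is a knight.
Leo is a knave.

Verification:
- Carol (knight) says "At least one of us is a knight" - this is TRUE because Carol is a knight.
- Leo (knave) says "Carol always lies" - this is FALSE (a lie) because Carol is a knight.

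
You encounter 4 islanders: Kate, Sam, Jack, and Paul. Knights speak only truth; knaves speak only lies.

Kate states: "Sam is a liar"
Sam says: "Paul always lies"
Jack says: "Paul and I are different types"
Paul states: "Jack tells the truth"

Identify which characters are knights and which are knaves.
Kate is a knave.
Sam is a knight.
Jack is a knave.
Paul is a knave.

Verification:
- Kate (knave) says "Sam is a liar" - this is FALSE (a lie) because Sam is a knight.
- Sam (knight) says "Paul always lies" - this is TRUE because Paul is a knave.
- Jack (knave) says "Paul and I are different types" - this is FALSE (a lie) because Jack is a knave and Paul is a knave.
- Paul (knave) says "Jack tells the truth" - this is FALSE (a lie) because Jack is a knave.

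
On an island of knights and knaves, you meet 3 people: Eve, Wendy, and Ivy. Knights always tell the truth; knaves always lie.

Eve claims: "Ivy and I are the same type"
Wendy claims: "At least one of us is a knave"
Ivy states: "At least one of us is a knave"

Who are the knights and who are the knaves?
Eve is a knave.
Wendy is a knight.
Ivy is a knight.

Verification:
- Eve (knave) says "Ivy and I are the same type" - this is FALSE (a lie) because Eve is a knave and Ivy is a knight.
- Wendy (knight) says "At least one of us is a knave" - this is TRUE because Eve is a knave.
- Ivy (knight) says "At least one of us is a knave" - this is TRUE because Eve is a knave.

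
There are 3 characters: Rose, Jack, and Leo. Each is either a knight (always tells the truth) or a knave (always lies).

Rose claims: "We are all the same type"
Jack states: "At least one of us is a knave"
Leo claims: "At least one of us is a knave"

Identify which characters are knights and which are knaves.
Rose is a knave.
Jack is a knight.
Leo is a knight.

Verification:
- Rose (knave) says "We are all the same type" - this is FALSE (a lie) because Jack and Leo are knights and Rose is a knave.
- Jack (knight) says "At least one of us is a knave" - this is TRUE because Rose is a knave.
- Leo (knight) says "At least one of us is a knave" - this is TRUE because Rose is a knave.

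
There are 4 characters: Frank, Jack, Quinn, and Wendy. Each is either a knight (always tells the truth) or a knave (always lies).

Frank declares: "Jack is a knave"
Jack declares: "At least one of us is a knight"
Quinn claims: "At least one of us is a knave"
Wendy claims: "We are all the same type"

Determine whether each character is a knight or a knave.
Frank is a knave.
Jack is a knight.
Quinn is a knight.
Wendy is a knave.

Verification:
- Frank (knave) says "Jack is a knave" - this is FALSE (a lie) because Jack is a knight.
- Jack (knight) says "At least one of us is a knight" - this is TRUE because Jack and Quinn are knights.
- Quinn (knight) says "At least one of us is a knave" - this is TRUE because Frank and Wendy are knaves.
- Wendy (knave) says "We are all the same type" - this is FALSE (a lie) because Jack and Quinn are knights and Frank and Wendy are knaves.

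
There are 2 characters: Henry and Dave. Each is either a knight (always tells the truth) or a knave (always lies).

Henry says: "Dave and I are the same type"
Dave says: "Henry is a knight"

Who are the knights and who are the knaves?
Henry is a knight.
Dave is a knight.

Verification:
- Henry (knight) says "Dave and I are the same type" - this is TRUE because Henry is a knight and Dave is a knight.
- Dave (knight) says "Henry is a knight" - this is TRUE because Henry is a knight.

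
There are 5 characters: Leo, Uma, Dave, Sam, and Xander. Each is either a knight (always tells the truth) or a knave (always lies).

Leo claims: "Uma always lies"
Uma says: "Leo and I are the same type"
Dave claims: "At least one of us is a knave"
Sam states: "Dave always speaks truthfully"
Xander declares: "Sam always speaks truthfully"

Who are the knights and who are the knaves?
Leo is a knight.
Uma is a knave.
Dave is a knight.
Sam is a knight.
Xander is a knight.

Verification:
- Leo (knight) says "Uma always lies" - this is TRUE because Uma is a knave.
- Uma (knave) says "Leo and I are the same type" - this is FALSE (a lie) because Uma is a knave and Leo is a knight.
- Dave (knight) says "At least one of us is a knave" - this is TRUE because Uma is a knave.
- Sam (knight) says "Dave always speaks truthfully" - this is TRUE because Dave is a knight.
- Xander (knight) says "Sam always speaks truthfully" - this is TRUE because Sam is a knight.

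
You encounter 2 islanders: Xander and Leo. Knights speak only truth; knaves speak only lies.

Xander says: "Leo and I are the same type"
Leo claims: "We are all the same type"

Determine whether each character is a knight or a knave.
Xander is a knight.
Leo is a knight.

Verification:
- Xander (knight) says "Leo and I are the same type" - this is TRUE because Xander is a knight and Leo is a knight.
- Leo (knight) says "We are all the same type" - this is TRUE because Xander and Leo are knights.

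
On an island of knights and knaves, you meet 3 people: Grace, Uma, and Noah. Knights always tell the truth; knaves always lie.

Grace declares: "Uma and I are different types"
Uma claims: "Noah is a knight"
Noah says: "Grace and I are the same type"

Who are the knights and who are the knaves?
Grace is a knight.
Uma is a knave.
Noah is a knave.

Verification:
- Grace (knight) says "Uma and I are different types" - this is TRUE because Grace is a knight and Uma is a knave.
- Uma (knave) says "Noah is a knight" - this is FALSE (a lie) because Noah is a knave.
- Noah (knave) says "Grace and I are the same type" - this is FALSE (a lie) because Noah is a knave and Grace is a knight.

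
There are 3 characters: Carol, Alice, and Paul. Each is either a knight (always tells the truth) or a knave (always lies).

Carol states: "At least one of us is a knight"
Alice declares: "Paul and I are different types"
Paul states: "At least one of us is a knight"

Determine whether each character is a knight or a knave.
Carol is a knave.
Alice is a knave.
Paul is a knave.

Verification:
- Carol (knave) says "At least one of us is a knight" - this is FALSE (a lie) because no one is a knight.
- Alice (knave) says "Paul and I are different types" - this is FALSE (a lie) because Alice is a knave and Paul is a knave.
- Paul (knave) says "At least one of us is a knight" - this is FALSE (a lie) because no one is a knight.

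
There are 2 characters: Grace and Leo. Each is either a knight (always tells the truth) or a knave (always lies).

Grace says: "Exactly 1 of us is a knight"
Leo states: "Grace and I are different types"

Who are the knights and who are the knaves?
Grace is a knave.
Leo is a knave.

Verification:
- Grace (knave) says "Exactly 1 of us is a knight" - this is FALSE (a lie) because there are 0 knights.
- Leo (knave) says "Grace and I are different types" - this is FALSE (a lie) because Leo is a knave and Grace is a knave.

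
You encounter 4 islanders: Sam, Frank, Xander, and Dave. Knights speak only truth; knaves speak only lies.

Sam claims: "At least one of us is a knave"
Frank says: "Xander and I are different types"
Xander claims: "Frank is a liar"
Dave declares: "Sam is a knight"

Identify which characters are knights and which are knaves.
Sam is a knight.
Frank is a knight.
Xander is a knave.
Dave is a knight.

Verification:
- Sam (knight) says "At least one of us is a knave" - this is TRUE because Xander is a knave.
- Frank (knight) says "Xander and I are different types" - this is TRUE because Frank is a knight and Xander is a knave.
- Xander (knave) says "Frank is a liar" - this is FALSE (a lie) because Frank is a knight.
- Dave (knight) says "Sam is a knight" - this is TRUE because Sam is a knight.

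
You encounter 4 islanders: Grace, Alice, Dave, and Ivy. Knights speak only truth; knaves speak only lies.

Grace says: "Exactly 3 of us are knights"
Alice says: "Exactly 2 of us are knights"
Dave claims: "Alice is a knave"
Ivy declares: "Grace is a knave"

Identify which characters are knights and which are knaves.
Grace is a knave.
Alice is a knight.
Dave is a knave.
Ivy is a knight.

Verification:
- Grace (knave) says "Exactly 3 of us are knights" - this is FALSE (a lie) because there are 2 knights.
- Alice (knight) says "Exactly 2 of us are knights" - this is TRUE because there are 2 knights.
- Dave (knave) says "Alice is a knave" - this is FALSE (a lie) because Alice is a knight.
- Ivy (knight) says "Grace is a knave" - this is TRUE because Grace is a knave.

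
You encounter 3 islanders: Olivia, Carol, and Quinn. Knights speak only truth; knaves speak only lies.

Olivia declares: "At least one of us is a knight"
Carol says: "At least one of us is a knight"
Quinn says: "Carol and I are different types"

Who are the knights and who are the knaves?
Olivia is a knave.
Carol is a knave.
Quinn is a knave.

Verification:
- Olivia (knave) says "At least one of us is a knight" - this is FALSE (a lie) because no one is a knight.
- Carol (knave) says "At least one of us is a knight" - this is FALSE (a lie) because no one is a knight.
- Quinn (knave) says "Carol and I are different types" - this is FALSE (a lie) because Quinn is a knave and Carol is a knave.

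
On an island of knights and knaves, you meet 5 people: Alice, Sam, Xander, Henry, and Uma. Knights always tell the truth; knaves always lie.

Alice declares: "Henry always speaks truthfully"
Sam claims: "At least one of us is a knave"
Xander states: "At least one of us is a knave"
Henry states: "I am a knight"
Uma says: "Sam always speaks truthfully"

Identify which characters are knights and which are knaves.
Alice is a knave.
Sam is a knight.
Xander is a knight.
Henry is a knave.
Uma is a knight.

Verification:
- Alice (knave) says "Henry always speaks truthfully" - this is FALSE (a lie) because Henry is a knave.
- Sam (knight) says "At least one of us is a knave" - this is TRUE because Alice and Henry are knaves.
- Xander (knight) says "At least one of us is a knave" - this is TRUE because Alice and Henry are knaves.
- Henry (knave) says "I am a knight" - this is FALSE (a lie) because Henry is a knave.
- Uma (knight) says "Sam always speaks truthfully" - this is TRUE because Sam is a knight.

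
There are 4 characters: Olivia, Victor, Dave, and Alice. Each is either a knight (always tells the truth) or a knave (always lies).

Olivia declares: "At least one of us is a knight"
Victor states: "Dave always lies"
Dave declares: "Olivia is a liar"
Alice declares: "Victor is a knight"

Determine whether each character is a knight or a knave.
Olivia is a knight.
Victor is a knight.
Dave is a knave.
Alice is a knight.

Verification:
- Olivia (knight) says "At least one of us is a knight" - this is TRUE because Olivia, Victor, and Alice are knights.
- Victor (knight) says "Dave always lies" - this is TRUE because Dave is a knave.
- Dave (knave) says "Olivia is a liar" - this is FALSE (a lie) because Olivia is a knight.
- Alice (knight) says "Victor is a knight" - this is TRUE because Victor is a knight.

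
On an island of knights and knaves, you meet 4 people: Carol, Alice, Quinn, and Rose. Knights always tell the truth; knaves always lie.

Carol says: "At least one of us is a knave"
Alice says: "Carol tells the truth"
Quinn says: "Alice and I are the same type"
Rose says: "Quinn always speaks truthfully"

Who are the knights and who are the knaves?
Carol is a knight.
Alice is a knight.
Quinn is a knave.
Rose is a knave.

Verification:
- Carol (knight) says "At least one of us is a knave" - this is TRUE because Quinn and Rose are knaves.
- Alice (knight) says "Carol tells the truth" - this is TRUE because Carol is a knight.
- Quinn (knave) says "Alice and I are the same type" - this is FALSE (a lie) because Quinn is a knave and Alice is a knight.
- Rose (knave) says "Quinn always speaks truthfully" - this is FALSE (a lie) because Quinn is a knave.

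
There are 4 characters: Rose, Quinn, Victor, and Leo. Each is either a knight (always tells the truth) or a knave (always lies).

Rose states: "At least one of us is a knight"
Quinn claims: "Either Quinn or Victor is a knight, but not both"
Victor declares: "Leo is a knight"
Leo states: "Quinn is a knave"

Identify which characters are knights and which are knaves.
Rose is a knight.
Quinn is a knight.
Victor is a knave.
Leo is a knave.

Verification:
- Rose (knight) says "At least one of us is a knight" - this is TRUE because Rose and Quinn are knights.
- Quinn (knight) says "Either Quinn or Victor is a knight, but not both" - this is TRUE because Quinn is a knight and Victor is a knave.
- Victor (knave) says "Leo is a knight" - this is FALSE (a lie) because Leo is a knave.
- Leo (knave) says "Quinn is a knave" - this is FALSE (a lie) because Quinn is a knight.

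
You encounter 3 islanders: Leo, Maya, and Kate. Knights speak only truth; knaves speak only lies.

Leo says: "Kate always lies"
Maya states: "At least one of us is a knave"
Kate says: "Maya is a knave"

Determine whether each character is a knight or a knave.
Leo is a knight.
Maya is a knight.
Kate is a knave.

Verification:
- Leo (knight) says "Kate always lies" - this is TRUE because Kate is a knave.
- Maya (knight) says "At least one of us is a knave" - this is TRUE because Kate is a knave.
- Kate (knave) says "Maya is a knave" - this is FALSE (a lie) because Maya is a knight.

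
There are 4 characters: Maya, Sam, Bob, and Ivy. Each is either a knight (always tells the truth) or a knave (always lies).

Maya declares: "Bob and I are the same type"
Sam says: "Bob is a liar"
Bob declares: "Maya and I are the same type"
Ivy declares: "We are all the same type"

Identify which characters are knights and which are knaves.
Maya is a knight.
Sam is a knave.
Bob is a knight.
Ivy is a knave.

Verification:
- Maya (knight) says "Bob and I are the same type" - this is TRUE because Maya is a knight and Bob is a knight.
- Sam (knave) says "Bob is a liar" - this is FALSE (a lie) because Bob is a knight.
- Bob (knight) says "Maya and I are the same type" - this is TRUE because Bob is a knight and Maya is a knight.
- Ivy (knave) says "We are all the same type" - this is FALSE (a lie) because Maya and Bob are knights and Sam and Ivy are knaves.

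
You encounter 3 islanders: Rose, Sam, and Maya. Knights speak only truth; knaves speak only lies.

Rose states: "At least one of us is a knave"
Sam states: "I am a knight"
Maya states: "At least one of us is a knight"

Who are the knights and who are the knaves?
Rose is a knight.
Sam is a knave.
Maya is a knight.

Verification:
- Rose (knight) says "At least one of us is a knave" - this is TRUE because Sam is a knave.
- Sam (knave) says "I am a knight" - this is FALSE (a lie) because Sam is a knave.
- Maya (knight) says "At least one of us is a knight" - this is TRUE because Rose and Maya are knights.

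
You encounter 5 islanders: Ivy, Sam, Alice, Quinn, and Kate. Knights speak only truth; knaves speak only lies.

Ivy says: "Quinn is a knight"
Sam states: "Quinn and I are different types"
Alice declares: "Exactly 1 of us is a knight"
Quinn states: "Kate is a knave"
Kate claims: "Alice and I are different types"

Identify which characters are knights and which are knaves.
Ivy is a knave.
Sam is a knight.
Alice is a knave.
Quinn is a knave.
Kate is a knight.

Verification:
- Ivy (knave) says "Quinn is a knight" - this is FALSE (a lie) because Quinn is a knave.
- Sam (knight) says "Quinn and I are different types" - this is TRUE because Sam is a knight and Quinn is a knave.
- Alice (knave) says "Exactly 1 of us is a knight" - this is FALSE (a lie) because there are 2 knights.
- Quinn (knave) says "Kate is a knave" - this is FALSE (a lie) because Kate is a knight.
- Kate (knight) says "Alice and I are different types" - this is TRUE because Kate is a knight and Alice is a knave.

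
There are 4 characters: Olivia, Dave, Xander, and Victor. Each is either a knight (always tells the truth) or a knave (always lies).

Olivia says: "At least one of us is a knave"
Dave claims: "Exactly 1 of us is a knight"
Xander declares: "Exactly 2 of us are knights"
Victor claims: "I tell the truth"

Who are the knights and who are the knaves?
Olivia is a knight.
Dave is a knave.
Xander is a knight.
Victor is a knave.

Verification:
- Olivia (knight) says "At least one of us is a knave" - this is TRUE because Dave and Victor are knaves.
- Dave (knave) says "Exactly 1 of us is a knight" - this is FALSE (a lie) because there are 2 knights.
- Xander (knight) says "Exactly 2 of us are knights" - this is TRUE because there are 2 knights.
- Victor (knave) says "I tell the truth" - this is FALSE (a lie) because Victor is a knave.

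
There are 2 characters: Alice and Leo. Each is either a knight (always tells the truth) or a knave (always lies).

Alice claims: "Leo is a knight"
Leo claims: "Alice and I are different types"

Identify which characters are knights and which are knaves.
Alice is a knave.
Leo is a knave.

Verification:
- Alice (knave) says "Leo is a knight" - this is FALSE (a lie) because Leo is a knave.
- Leo (knave) says "Alice and I are different types" - this is FALSE (a lie) because Leo is a knave and Alice is a knave.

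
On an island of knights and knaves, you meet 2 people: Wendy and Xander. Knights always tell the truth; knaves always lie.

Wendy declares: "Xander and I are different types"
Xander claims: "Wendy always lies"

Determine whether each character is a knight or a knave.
Wendy is a knight.
Xander is a knave.

Verification:
- Wendy (knight) says "Xander and I are different types" - this is TRUE because Wendy is a knight and Xander is a knave.
- Xander (knave) says "Wendy always lies" - this is FALSE (a lie) because Wendy is a knight.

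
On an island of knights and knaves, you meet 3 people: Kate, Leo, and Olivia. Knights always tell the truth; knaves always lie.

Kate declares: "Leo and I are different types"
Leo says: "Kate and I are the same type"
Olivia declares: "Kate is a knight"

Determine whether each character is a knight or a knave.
Kate is a knight.
Leo is a knave.
Olivia is a knight.

Verification:
- Kate (knight) says "Leo and I are different types" - this is TRUE because Kate is a knight and Leo is a knave.
- Leo (knave) says "Kate and I are the same type" - this is FALSE (a lie) because Leo is a knave and Kate is a knight.
- Olivia (knight) says "Kate is a knight" - this is TRUE because Kate is a knight.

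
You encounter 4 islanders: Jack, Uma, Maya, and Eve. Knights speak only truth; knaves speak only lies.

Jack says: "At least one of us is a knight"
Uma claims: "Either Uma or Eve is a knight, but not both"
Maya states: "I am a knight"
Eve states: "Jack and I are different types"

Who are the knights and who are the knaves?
Jack is a knave.
Uma is a knave.
Maya is a knave.
Eve is a knave.

Verification:
- Jack (knave) says "At least one of us is a knight" - this is FALSE (a lie) because no one is a knight.
- Uma (knave) says "Either Uma or Eve is a knight, but not both" - this is FALSE (a lie) because Uma is a knave and Eve is a knave.
- Maya (knave) says "I am a knight" - this is FALSE (a lie) because Maya is a knave.
- Eve (knave) says "Jack and I are different types" - this is FALSE (a lie) because Eve is a knave and Jack is a knave.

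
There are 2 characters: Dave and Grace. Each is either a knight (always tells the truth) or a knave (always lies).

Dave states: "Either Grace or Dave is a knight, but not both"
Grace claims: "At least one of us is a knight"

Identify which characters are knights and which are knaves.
Dave is a knave.
Grace is a knave.

Verification:
- Dave (knave) says "Either Grace or Dave is a knight, but not both" - this is FALSE (a lie) because Grace is a knave and Dave is a knave.
- Grace (knave) says "At least one of us is a knight" - this is FALSE (a lie) because no one is a knight.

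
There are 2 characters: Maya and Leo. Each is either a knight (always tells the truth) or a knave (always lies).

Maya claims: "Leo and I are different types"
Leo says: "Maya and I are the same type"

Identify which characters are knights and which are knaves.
Maya is a knight.
Leo is a knave.

Verification:
- Maya (knight) says "Leo and I are different types" - this is TRUE because Maya is a knight and Leo is a knave.
- Leo (knave) says "Maya and I are the same type" - this is FALSE (a lie) because Leo is a knave and Maya is a knight.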